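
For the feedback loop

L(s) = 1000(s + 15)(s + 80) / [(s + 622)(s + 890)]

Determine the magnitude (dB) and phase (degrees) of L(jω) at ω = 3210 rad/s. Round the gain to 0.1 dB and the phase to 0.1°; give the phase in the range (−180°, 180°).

59.5 dB, 24.8°

At s = jω = j3210:
zero (s+15): 15 + j3210 → |·| = √(15²+3210²) = √10304325 ≈ 3210, ∠ = arctan(3210/15) ≈ 89.73°
zero (s+80): 80 + j3210 → |·| = √(80²+3210²) = √10310500 ≈ 3211, ∠ = arctan(3210/80) ≈ 88.57°
pole (s+622): 622 + j3210 → |·| = √(622²+3210²) = √10690984 ≈ 3269.7, ∠ = arctan(3210/622) ≈ 79.03°
pole (s+890): 890 + j3210 → |·| = √(890²+3210²) = √11096200 ≈ 3331.1, ∠ = arctan(3210/890) ≈ 74.50°
|L| = 1000 · 1.0307e+07 / 1.0892e+07 ≈ 946.29
Gain = 20 log₁₀(946.29) ≈ 59.52 dB
∠L = 178.30° − 153.53° = 24.77°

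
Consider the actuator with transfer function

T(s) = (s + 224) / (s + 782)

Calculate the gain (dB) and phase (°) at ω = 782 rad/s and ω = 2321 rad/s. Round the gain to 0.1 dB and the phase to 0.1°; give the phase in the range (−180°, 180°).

Substitute s = j782:
Numerator: (j782) + 224 = 224 + j782
Denominator: (j782) + 782 = 782 + j782
|N| = √(224² + 782²) ≈ 813.45, ∠N ≈ 74.02°
|D| = √(782² + 782²) ≈ 1105.9, ∠D ≈ 45.00°
|T| = 813.45 / 1105.9 ≈ 0.73555
Gain = 20 log₁₀(0.73555) ≈ -2.67 dB
∠T = 74.02° − 45.00° = 29.02°

Substitute s = j2321:
Numerator: (j2321) + 224 = 224 + j2321
Denominator: (j2321) + 782 = 782 + j2321
|N| = √(224² + 2321²) ≈ 2331.8, ∠N ≈ 84.49°
|D| = √(782² + 2321²) ≈ 2449.2, ∠D ≈ 71.38°
|T| = 2331.8 / 2449.2 ≈ 0.95207
Gain = 20 log₁₀(0.95207) ≈ -0.43 dB
∠T = 84.49° − 71.38° = 13.11°

ω = 782: -2.7 dB, 29.0°; ω = 2321: -0.4 dB, 13.1°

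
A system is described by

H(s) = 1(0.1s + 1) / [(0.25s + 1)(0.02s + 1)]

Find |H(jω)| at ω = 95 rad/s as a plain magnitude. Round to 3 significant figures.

At ω = 95 rad/s:
zero (1 + j95·0.1) = 1 + j9.5 → |·| ≈ 9.5525, ∠ ≈ 83.99°
pole (1 + j95·0.25) = 1 + j23.75 → |·| ≈ 23.771, ∠ ≈ 87.59°
pole (1 + j95·0.02) = 1 + j1.9 → |·| ≈ 2.1471, ∠ ≈ 62.24°
|H| = 1 · 9.5525 / (23.771 · 2.1471) ≈ 0.18716

0.187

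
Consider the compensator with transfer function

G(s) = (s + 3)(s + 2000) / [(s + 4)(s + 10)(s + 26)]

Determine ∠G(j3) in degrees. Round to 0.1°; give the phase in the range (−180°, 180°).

-15.1°

At s = jω = j3:
zero (s+3): 3 + j3 → |·| = √(3²+3²) = √18 ≈ 4.2426, ∠ = arctan(3/3) ≈ 45.00°
zero (s+2000): 2000 + j3 → |·| = √(2000²+3²) = √4000009 ≈ 2000, ∠ = arctan(3/2000) ≈ 0.09°
pole (s+4): 4 + j3 → |·| = √(4²+3²) = √25 ≈ 5, ∠ = arctan(3/4) ≈ 36.87°
pole (s+10): 10 + j3 → |·| = √(10²+3²) = √109 ≈ 10.44, ∠ = arctan(3/10) ≈ 16.70°
pole (s+26): 26 + j3 → |·| = √(26²+3²) = √685 ≈ 26.173, ∠ = arctan(3/26) ≈ 6.58°
∠G = 45.09° − 60.15° = -15.06°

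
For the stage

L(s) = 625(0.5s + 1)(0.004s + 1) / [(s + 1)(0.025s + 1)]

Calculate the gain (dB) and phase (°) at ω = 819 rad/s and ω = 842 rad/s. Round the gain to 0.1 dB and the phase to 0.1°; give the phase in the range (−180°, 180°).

ω = 819: 34.4 dB, -14.2°; ω = 842: 34.3 dB, -13.9°

At ω = 819 rad/s:
zero (1 + j819·0.5) = 1 + j409.5 → |·| ≈ 409.5, ∠ ≈ 89.86°
zero (1 + j819·0.004) = 1 + j3.276 → |·| ≈ 3.4252, ∠ ≈ 73.03°
pole (1 + j819·1) = 1 + j819 → |·| ≈ 819, ∠ ≈ 89.93°
pole (1 + j819·0.025) = 1 + j20.475 → |·| ≈ 20.499, ∠ ≈ 87.20°
|L| = 625 · 409.5 · 3.4252 / (819 · 20.499) ≈ 52.216
Gain = 20 log₁₀(52.216) ≈ 34.36 dB
∠L = (89.86° + 73.03°) − (89.93° + 87.20°) = -14.24°

At ω = 842 rad/s:
zero (1 + j842·0.5) = 1 + j421 → |·| ≈ 421, ∠ ≈ 89.86°
zero (1 + j842·0.004) = 1 + j3.368 → |·| ≈ 3.5133, ∠ ≈ 73.46°
pole (1 + j842·1) = 1 + j842 → |·| ≈ 842, ∠ ≈ 89.93°
pole (1 + j842·0.025) = 1 + j21.05 → |·| ≈ 21.074, ∠ ≈ 87.28°
|L| = 625 · 421 · 3.5133 / (842 · 21.074) ≈ 52.098
Gain = 20 log₁₀(52.098) ≈ 34.34 dB
∠L = (89.86° + 73.46°) − (89.93° + 87.28°) = -13.89°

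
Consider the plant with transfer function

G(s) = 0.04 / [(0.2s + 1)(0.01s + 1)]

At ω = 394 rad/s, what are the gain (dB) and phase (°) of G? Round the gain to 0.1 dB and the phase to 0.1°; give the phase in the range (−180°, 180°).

-78.1 dB, -165.0°

At ω = 394 rad/s:
pole (1 + j394·0.2) = 1 + j78.8 → |·| ≈ 78.806, ∠ ≈ 89.27°
pole (1 + j394·0.01) = 1 + j3.94 → |·| ≈ 4.0649, ∠ ≈ 75.76°
|G| = 0.04 · 1 / (78.806 · 4.0649) ≈ 0.00012487
Gain = 20 log₁₀(0.00012487) ≈ -78.07 dB
∠G = (0°) − (89.27° + 75.76°) = -165.03°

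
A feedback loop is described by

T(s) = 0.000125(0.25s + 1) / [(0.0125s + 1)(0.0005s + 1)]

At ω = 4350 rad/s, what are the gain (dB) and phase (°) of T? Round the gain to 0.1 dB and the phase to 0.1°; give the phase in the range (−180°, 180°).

At ω = 4350 rad/s:
zero (1 + j4350·0.25) = 1 + j1087.5 → |·| ≈ 1087.5, ∠ ≈ 89.95°
pole (1 + j4350·0.0125) = 1 + j54.375 → |·| ≈ 54.384, ∠ ≈ 88.95°
pole (1 + j4350·0.0005) = 1 + j2.175 → |·| ≈ 2.3939, ∠ ≈ 65.31°
|T| = 0.000125 · 1087.5 / (54.384 · 2.3939) ≈ 0.0010441
Gain = 20 log₁₀(0.0010441) ≈ -59.63 dB
∠T = (89.95°) − (88.95° + 65.31°) = -64.31°

-59.6 dB, -64.3°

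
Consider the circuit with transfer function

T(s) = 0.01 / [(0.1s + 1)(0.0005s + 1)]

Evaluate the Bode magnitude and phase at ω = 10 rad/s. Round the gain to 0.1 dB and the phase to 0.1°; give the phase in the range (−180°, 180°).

At ω = 10 rad/s:
pole (1 + j10·0.1) = 1 + j1 → |·| ≈ 1.4142, ∠ ≈ 45.00°
pole (1 + j10·0.0005) = 1 + j0.005 → |·| ≈ 1, ∠ ≈ 0.29°
|T| = 0.01 · 1 / (1.4142 · 1) ≈ 0.0070711
Gain = 20 log₁₀(0.0070711) ≈ -43.01 dB
∠T = (0°) − (45.00° + 0.29°) = -45.29°

-43.0 dB, -45.3°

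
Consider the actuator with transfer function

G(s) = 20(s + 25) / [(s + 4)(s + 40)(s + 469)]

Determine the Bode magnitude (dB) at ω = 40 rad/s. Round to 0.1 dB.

-61.1 dB

At s = jω = j40:
zero (s+25): 25 + j40 → |·| = √(25²+40²) = √2225 ≈ 47.17, ∠ = arctan(40/25) ≈ 57.99°
pole (s+4): 4 + j40 → |·| = √(4²+40²) = √1616 ≈ 40.2, ∠ = arctan(40/4) ≈ 84.29°
pole (s+40): 40 + j40 → |·| = √(40²+40²) = √3200 ≈ 56.569, ∠ = arctan(40/40) ≈ 45.00°
pole (s+469): 469 + j40 → |·| = √(469²+40²) = √221561 ≈ 470.7, ∠ = arctan(40/469) ≈ 4.87°
|G| = 20 · 47.17 / 1.0704e+06 ≈ 0.00088135
Gain = 20 log₁₀(0.00088135) ≈ -61.10 dB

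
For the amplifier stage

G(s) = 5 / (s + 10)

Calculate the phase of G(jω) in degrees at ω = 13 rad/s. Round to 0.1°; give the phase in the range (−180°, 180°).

-52.4°

At s = jω = j13:
pole (s+10): 10 + j13 → |·| = √(10²+13²) = √269 ≈ 16.401, ∠ = arctan(13/10) ≈ 52.43°
∠G = 0.00° − 52.43° = -52.43°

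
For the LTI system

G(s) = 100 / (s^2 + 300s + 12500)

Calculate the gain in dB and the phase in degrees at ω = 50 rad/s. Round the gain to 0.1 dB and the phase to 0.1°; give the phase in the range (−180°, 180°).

Substitute s = j50:
Numerator: 100 = 100 + j0
Denominator: (j50)^2 + 300(j50) + 12500 = 10000 + j15000
|N| = √(100² + 0²) ≈ 100, ∠N ≈ 0.00°
|D| = √(10000² + 15000²) ≈ 18028, ∠D ≈ 56.31°
|G| = 100 / 18028 ≈ 0.0055469
Gain = 20 log₁₀(0.0055469) ≈ -45.12 dB
∠G = 0.00° − 56.31° = -56.31°

-45.1 dB, -56.3°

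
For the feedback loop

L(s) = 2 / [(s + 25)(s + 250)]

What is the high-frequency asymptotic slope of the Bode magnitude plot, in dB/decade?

-40 dB/decade

Each pole contributes −20 dB/decade at high frequency; each zero contributes +20 dB/decade.
Net: 0 zero(s) − 2 pole(s) → -40 dB/decade.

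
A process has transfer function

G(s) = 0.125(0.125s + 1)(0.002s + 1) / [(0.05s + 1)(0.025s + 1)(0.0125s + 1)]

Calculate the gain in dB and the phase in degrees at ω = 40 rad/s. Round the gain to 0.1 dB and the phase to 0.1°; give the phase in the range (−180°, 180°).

At ω = 40 rad/s:
zero (1 + j40·0.125) = 1 + j5 → |·| ≈ 5.099, ∠ ≈ 78.69°
zero (1 + j40·0.002) = 1 + j0.08 → |·| ≈ 1.0032, ∠ ≈ 4.57°
pole (1 + j40·0.05) = 1 + j2 → |·| ≈ 2.2361, ∠ ≈ 63.43°
pole (1 + j40·0.025) = 1 + j1 → |·| ≈ 1.4142, ∠ ≈ 45.00°
pole (1 + j40·0.0125) = 1 + j0.5 → |·| ≈ 1.118, ∠ ≈ 26.57°
|G| = 0.125 · 5.099 · 1.0032 / (2.2361 · 1.4142 · 1.118) ≈ 0.18086
Gain = 20 log₁₀(0.18086) ≈ -14.85 dB
∠G = (78.69° + 4.57°) − (63.43° + 45.00° + 26.57°) = -51.74°

-14.9 dB, -51.7°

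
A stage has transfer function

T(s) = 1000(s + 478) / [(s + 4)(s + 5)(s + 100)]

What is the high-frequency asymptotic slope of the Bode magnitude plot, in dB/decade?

Each pole contributes −20 dB/decade at high frequency; each zero contributes +20 dB/decade.
Net: 1 zero(s) − 3 pole(s) → -40 dB/decade.

-40 dB/decade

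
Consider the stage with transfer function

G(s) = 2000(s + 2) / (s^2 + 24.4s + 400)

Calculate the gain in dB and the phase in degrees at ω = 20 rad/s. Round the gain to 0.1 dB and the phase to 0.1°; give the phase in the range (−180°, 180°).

At s = jω = j20:
zero (s+2): 2 + j20 → |·| = √(2²+20²) = √404 ≈ 20.1, ∠ = arctan(20/2) ≈ 84.29°
quadratic: (j20)² + 24.4·j20 + 400 = 0 + j488 → |·| ≈ 488, ∠ ≈ 90.00°
|G| = 2000 · 20.1 / 488 ≈ 82.377
Gain = 20 log₁₀(82.377) ≈ 38.32 dB
∠G = 84.29° − 90.00° = -5.71°

38.3 dB, -5.7°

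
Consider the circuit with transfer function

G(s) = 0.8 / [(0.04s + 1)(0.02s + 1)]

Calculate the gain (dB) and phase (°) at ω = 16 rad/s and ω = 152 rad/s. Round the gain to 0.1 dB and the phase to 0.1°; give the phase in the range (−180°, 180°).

At ω = 16 rad/s:
pole (1 + j16·0.04) = 1 + j0.64 → |·| ≈ 1.1873, ∠ ≈ 32.62°
pole (1 + j16·0.02) = 1 + j0.32 → |·| ≈ 1.05, ∠ ≈ 17.74°
|G| = 0.8 · 1 / (1.1873 · 1.05) ≈ 0.64171
Gain = 20 log₁₀(0.64171) ≈ -3.85 dB
∠G = (0°) − (32.62° + 17.74°) = -50.36°

At ω = 152 rad/s:
pole (1 + j152·0.04) = 1 + j6.08 → |·| ≈ 6.1617, ∠ ≈ 80.66°
pole (1 + j152·0.02) = 1 + j3.04 → |·| ≈ 3.2002, ∠ ≈ 71.79°
|G| = 0.8 · 1 / (6.1617 · 3.2002) ≈ 0.040571
Gain = 20 log₁₀(0.040571) ≈ -27.84 dB
∠G = (0°) − (80.66° + 71.79°) = -152.45°

ω = 16: -3.9 dB, -50.4°; ω = 152: -27.8 dB, -152.5°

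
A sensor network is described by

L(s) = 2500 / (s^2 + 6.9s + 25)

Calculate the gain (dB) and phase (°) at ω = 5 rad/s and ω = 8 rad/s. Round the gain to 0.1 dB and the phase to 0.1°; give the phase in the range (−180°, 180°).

At s = jω = j5:
quadratic: (j5)² + 6.9·j5 + 25 = 0 + j34.5 → |·| ≈ 34.5, ∠ ≈ 90.00°
|L| = 2500 / 34.5 ≈ 72.464
Gain = 20 log₁₀(72.464) ≈ 37.20 dB
∠L = 0.00° − 90.00° = -90.00°

At s = jω = j8:
quadratic: (j8)² + 6.9·j8 + 25 = -39 + j55.2 → |·| ≈ 67.587, ∠ ≈ 125.24°
|L| = 2500 / 67.587 ≈ 36.989
Gain = 20 log₁₀(36.989) ≈ 31.36 dB
∠L = 0.00° − 125.24° = -125.24°

ω = 5: 37.2 dB, -90.0°; ω = 8: 31.4 dB, -125.2°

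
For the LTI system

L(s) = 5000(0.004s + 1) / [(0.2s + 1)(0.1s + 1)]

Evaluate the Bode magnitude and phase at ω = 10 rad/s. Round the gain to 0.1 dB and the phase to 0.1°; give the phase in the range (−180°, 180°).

64.0 dB, -106.1°

At ω = 10 rad/s:
zero (1 + j10·0.004) = 1 + j0.04 → |·| ≈ 1.0008, ∠ ≈ 2.29°
pole (1 + j10·0.2) = 1 + j2 → |·| ≈ 2.2361, ∠ ≈ 63.43°
pole (1 + j10·0.1) = 1 + j1 → |·| ≈ 1.4142, ∠ ≈ 45.00°
|L| = 5000 · 1.0008 / (2.2361 · 1.4142) ≈ 1582.4
Gain = 20 log₁₀(1582.4) ≈ 63.99 dB
∠L = (2.29°) − (63.43° + 45.00°) = -106.14°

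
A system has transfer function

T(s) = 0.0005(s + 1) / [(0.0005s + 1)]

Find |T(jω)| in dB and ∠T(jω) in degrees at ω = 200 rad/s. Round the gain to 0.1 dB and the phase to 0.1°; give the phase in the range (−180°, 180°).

-20.0 dB, 84.0°

At ω = 200 rad/s:
zero (1 + j200·1) = 1 + j200 → |·| ≈ 200, ∠ ≈ 89.71°
pole (1 + j200·0.0005) = 1 + j0.1 → |·| ≈ 1.005, ∠ ≈ 5.71°
|T| = 0.0005 · 200 / (1.005) ≈ 0.099502
Gain = 20 log₁₀(0.099502) ≈ -20.04 dB
∠T = (89.71°) − (5.71°) = 84.00°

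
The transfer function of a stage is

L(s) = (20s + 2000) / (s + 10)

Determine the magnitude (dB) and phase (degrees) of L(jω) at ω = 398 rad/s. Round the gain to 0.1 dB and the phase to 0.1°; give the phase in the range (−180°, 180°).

26.3 dB, -12.7°

Substitute s = j398:
Numerator: 20(j398) + 2000 = 2000 + j7960
Denominator: (j398) + 10 = 10 + j398
|N| = √(2000² + 7960²) ≈ 8207.4, ∠N ≈ 75.90°
|D| = √(10² + 398²) ≈ 398.13, ∠D ≈ 88.56°
|L| = 8207.4 / 398.13 ≈ 20.615
Gain = 20 log₁₀(20.615) ≈ 26.28 dB
∠L = 75.90° − 88.56° = -12.66°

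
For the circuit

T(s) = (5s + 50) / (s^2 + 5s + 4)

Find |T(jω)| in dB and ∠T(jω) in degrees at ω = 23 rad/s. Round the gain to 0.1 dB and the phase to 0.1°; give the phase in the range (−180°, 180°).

Substitute s = j23:
Numerator: 5(j23) + 50 = 50 + j115
Denominator: (j23)^2 + 5(j23) + 4 = -525 + j115
|N| = √(50² + 115²) ≈ 125.4, ∠N ≈ 66.50°
|D| = √(525² + 115²) ≈ 537.45, ∠D ≈ 167.64°
|T| = 125.4 / 537.45 ≈ 0.23332
Gain = 20 log₁₀(0.23332) ≈ -12.64 dB
∠T = 66.50° − 167.64° = -101.14°

-12.6 dB, -101.1°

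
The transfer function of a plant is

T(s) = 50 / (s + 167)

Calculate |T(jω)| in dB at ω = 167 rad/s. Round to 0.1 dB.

At s = jω = j167:
pole (s+167): 167 + j167 → |·| = √(167²+167²) = √55778 ≈ 236.17, ∠ = arctan(167/167) ≈ 45.00°
|T| = 50 / 236.17 ≈ 0.21171
Gain = 20 log₁₀(0.21171) ≈ -13.49 dB

-13.5 dB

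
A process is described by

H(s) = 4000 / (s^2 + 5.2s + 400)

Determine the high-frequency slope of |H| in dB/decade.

Each pole contributes −20 dB/decade at high frequency; each zero contributes +20 dB/decade.
Net: 0 zero(s) − 2 pole(s) → -40 dB/decade.

-40 dB/decade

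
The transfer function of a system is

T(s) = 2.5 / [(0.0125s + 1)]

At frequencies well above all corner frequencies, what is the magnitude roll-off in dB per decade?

-20 dB/decade

Each pole contributes −20 dB/decade at high frequency; each zero contributes +20 dB/decade.
Net: 0 zero(s) − 1 pole(s) → -20 dB/decade.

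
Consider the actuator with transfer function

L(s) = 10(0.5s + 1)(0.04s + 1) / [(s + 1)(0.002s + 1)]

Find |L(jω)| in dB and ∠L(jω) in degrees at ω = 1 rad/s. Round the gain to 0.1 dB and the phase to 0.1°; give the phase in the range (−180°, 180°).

18.0 dB, -16.3°

At ω = 1 rad/s:
zero (1 + j1·0.5) = 1 + j0.5 → |·| ≈ 1.118, ∠ ≈ 26.57°
zero (1 + j1·0.04) = 1 + j0.04 → |·| ≈ 1.0008, ∠ ≈ 2.29°
pole (1 + j1·1) = 1 + j1 → |·| ≈ 1.4142, ∠ ≈ 45.00°
pole (1 + j1·0.002) = 1 + j0.002 → |·| ≈ 1, ∠ ≈ 0.11°
|L| = 10 · 1.118 · 1.0008 / (1.4142 · 1) ≈ 7.9119
Gain = 20 log₁₀(7.9119) ≈ 17.97 dB
∠L = (26.57° + 2.29°) − (45.00° + 0.11°) = -16.25°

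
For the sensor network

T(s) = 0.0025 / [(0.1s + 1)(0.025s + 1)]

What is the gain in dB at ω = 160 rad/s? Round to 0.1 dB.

-88.4 dB

At ω = 160 rad/s:
pole (1 + j160·0.1) = 1 + j16 → |·| ≈ 16.031, ∠ ≈ 86.42°
pole (1 + j160·0.025) = 1 + j4 → |·| ≈ 4.1231, ∠ ≈ 75.96°
|T| = 0.0025 · 1 / (16.031 · 4.1231) ≈ 3.7823e-05
Gain = 20 log₁₀(3.7823e-05) ≈ -88.44 dB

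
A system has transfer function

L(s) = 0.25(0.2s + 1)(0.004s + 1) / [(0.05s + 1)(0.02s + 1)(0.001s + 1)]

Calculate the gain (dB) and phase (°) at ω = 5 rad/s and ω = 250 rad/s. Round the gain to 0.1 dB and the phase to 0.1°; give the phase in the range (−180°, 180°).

ω = 5: -9.3 dB, 26.1°; ω = 250: -11.4 dB, -44.3°

At ω = 5 rad/s:
zero (1 + j5·0.2) = 1 + j1 → |·| ≈ 1.4142, ∠ ≈ 45.00°
zero (1 + j5·0.004) = 1 + j0.02 → |·| ≈ 1.0002, ∠ ≈ 1.15°
pole (1 + j5·0.05) = 1 + j0.25 → |·| ≈ 1.0308, ∠ ≈ 14.04°
pole (1 + j5·0.02) = 1 + j0.1 → |·| ≈ 1.005, ∠ ≈ 5.71°
pole (1 + j5·0.001) = 1 + j0.005 → |·| ≈ 1, ∠ ≈ 0.29°
|L| = 0.25 · 1.4142 · 1.0002 / (1.0308 · 1.005 · 1) ≈ 0.34135
Gain = 20 log₁₀(0.34135) ≈ -9.34 dB
∠L = (45.00° + 1.15°) − (14.04° + 5.71° + 0.29°) = 26.11°

At ω = 250 rad/s:
zero (1 + j250·0.2) = 1 + j50 → |·| ≈ 50.01, ∠ ≈ 88.85°
zero (1 + j250·0.004) = 1 + j1 → |·| ≈ 1.4142, ∠ ≈ 45.00°
pole (1 + j250·0.05) = 1 + j12.5 → |·| ≈ 12.54, ∠ ≈ 85.43°
pole (1 + j250·0.02) = 1 + j5 → |·| ≈ 5.099, ∠ ≈ 78.69°
pole (1 + j250·0.001) = 1 + j0.25 → |·| ≈ 1.0308, ∠ ≈ 14.04°
|L| = 0.25 · 50.01 · 1.4142 / (12.54 · 5.099 · 1.0308) ≈ 0.26826
Gain = 20 log₁₀(0.26826) ≈ -11.43 dB
∠L = (88.85° + 45.00°) − (85.43° + 78.69° + 14.04°) = -44.31°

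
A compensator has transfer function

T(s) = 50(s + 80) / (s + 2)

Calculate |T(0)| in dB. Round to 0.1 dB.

66.0 dB

T(0) = 50·80 / (2) = 2000
20 log₁₀(2000) ≈ 66.02 dB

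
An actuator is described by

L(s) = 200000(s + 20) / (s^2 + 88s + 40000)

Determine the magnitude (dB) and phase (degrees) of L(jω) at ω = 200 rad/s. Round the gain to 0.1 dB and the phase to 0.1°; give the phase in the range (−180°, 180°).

At s = jω = j200:
zero (s+20): 20 + j200 → |·| = √(20²+200²) = √40400 ≈ 201, ∠ = arctan(200/20) ≈ 84.29°
quadratic: (j200)² + 88·j200 + 40000 = 0 + j17600 → |·| ≈ 17600, ∠ ≈ 90.00°
|L| = 200000 · 201 / 17600 ≈ 2284.1
Gain = 20 log₁₀(2284.1) ≈ 67.17 dB
∠L = 84.29° − 90.00° = -5.71°

67.2 dB, -5.7°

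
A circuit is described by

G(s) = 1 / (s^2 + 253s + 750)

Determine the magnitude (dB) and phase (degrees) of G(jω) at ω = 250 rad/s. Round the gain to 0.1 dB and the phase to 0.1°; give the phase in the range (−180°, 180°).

-98.9 dB, -134.3°

Substitute s = j250:
Numerator: 1 = 1 + j0
Denominator: (j250)^2 + 253(j250) + 750 = -61750 + j63250
|N| = √(1² + 0²) ≈ 1, ∠N ≈ 0.00°
|D| = √(61750² + 63250²) ≈ 88395, ∠D ≈ 134.31°
|G| = 1 / 88395 ≈ 1.1313e-05
Gain = 20 log₁₀(1.1313e-05) ≈ -98.93 dB
∠G = 0.00° − 134.31° = -134.31°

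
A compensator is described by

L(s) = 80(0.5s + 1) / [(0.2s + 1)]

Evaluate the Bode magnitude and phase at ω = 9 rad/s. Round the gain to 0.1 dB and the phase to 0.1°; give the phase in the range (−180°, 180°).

At ω = 9 rad/s:
zero (1 + j9·0.5) = 1 + j4.5 → |·| ≈ 4.6098, ∠ ≈ 77.47°
pole (1 + j9·0.2) = 1 + j1.8 → |·| ≈ 2.0591, ∠ ≈ 60.95°
|L| = 80 · 4.6098 / (2.0591) ≈ 179.1
Gain = 20 log₁₀(179.1) ≈ 45.06 dB
∠L = (77.47°) − (60.95°) = 16.52°

45.1 dB, 16.5°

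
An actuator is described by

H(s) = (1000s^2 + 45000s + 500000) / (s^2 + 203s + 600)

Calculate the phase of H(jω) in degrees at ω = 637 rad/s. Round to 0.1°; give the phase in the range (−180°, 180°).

Substitute s = j637:
Numerator: 1000(j637)^2 + 45000(j637) + 500000 = -405269000 + j28665000
Denominator: (j637)^2 + 203(j637) + 600 = -405169 + j129311
|N| = √(405269000² + 28665000²) ≈ 4.0628e+08, ∠N ≈ 175.95°
|D| = √(405169² + 129311²) ≈ 4.253e+05, ∠D ≈ 162.30°
∠H = 175.95° − 162.30° = 13.65°

13.7°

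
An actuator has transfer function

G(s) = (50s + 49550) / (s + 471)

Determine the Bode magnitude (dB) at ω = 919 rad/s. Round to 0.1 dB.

36.3 dB

Substitute s = j919:
Numerator: 50(j919) + 49550 = 49550 + j45950
Denominator: (j919) + 471 = 471 + j919
|N| = √(49550² + 45950²) ≈ 67577, ∠N ≈ 42.84°
|D| = √(471² + 919²) ≈ 1032.7, ∠D ≈ 62.86°
|G| = 67577 / 1032.7 ≈ 65.437
Gain = 20 log₁₀(65.437) ≈ 36.32 dB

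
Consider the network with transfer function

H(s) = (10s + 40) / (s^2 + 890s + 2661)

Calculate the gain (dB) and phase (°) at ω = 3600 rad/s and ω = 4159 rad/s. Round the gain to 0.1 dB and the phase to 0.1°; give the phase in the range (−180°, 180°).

Substitute s = j3600:
Numerator: 10(j3600) + 40 = 40 + j36000
Denominator: (j3600)^2 + 890(j3600) + 2661 = -12957339 + j3204000
|N| = √(40² + 36000²) ≈ 36000, ∠N ≈ 89.94°
|D| = √(12957339² + 3204000²) ≈ 1.3348e+07, ∠D ≈ 166.11°
|H| = 36000 / 1.3348e+07 ≈ 0.002697
Gain = 20 log₁₀(0.002697) ≈ -51.38 dB
∠H = 89.94° − 166.11° = -76.17°

Substitute s = j4159:
Numerator: 10(j4159) + 40 = 40 + j41590
Denominator: (j4159)^2 + 890(j4159) + 2661 = -17294620 + j3701510
|N| = √(40² + 41590²) ≈ 41590, ∠N ≈ 89.94°
|D| = √(17294620² + 3701510²) ≈ 1.7686e+07, ∠D ≈ 167.92°
|H| = 41590 / 1.7686e+07 ≈ 0.0023516
Gain = 20 log₁₀(0.0023516) ≈ -52.57 dB
∠H = 89.94° − 167.92° = -77.98°

ω = 3600: -51.4 dB, -76.2°; ω = 4159: -52.6 dB, -78.0°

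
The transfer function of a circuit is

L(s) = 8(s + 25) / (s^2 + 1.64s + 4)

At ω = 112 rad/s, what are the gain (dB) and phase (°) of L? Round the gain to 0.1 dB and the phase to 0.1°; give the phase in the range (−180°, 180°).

-22.7 dB, -101.7°

At s = jω = j112:
zero (s+25): 25 + j112 → |·| = √(25²+112²) = √13169 ≈ 114.76, ∠ = arctan(112/25) ≈ 77.42°
quadratic: (j112)² + 1.64·j112 + 4 = -12540 + j183.68 → |·| ≈ 12541, ∠ ≈ 179.16°
|L| = 8 · 114.76 / 12541 ≈ 0.073206
Gain = 20 log₁₀(0.073206) ≈ -22.71 dB
∠L = 77.42° − 179.16° = -101.74°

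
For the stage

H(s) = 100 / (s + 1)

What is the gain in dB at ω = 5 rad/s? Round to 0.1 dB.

At s = jω = j5:
pole (s+1): 1 + j5 → |·| = √(1²+5²) = √26 ≈ 5.099, ∠ = arctan(5/1) ≈ 78.69°
|H| = 100 / 5.099 ≈ 19.612
Gain = 20 log₁₀(19.612) ≈ 25.85 dB

25.9 dB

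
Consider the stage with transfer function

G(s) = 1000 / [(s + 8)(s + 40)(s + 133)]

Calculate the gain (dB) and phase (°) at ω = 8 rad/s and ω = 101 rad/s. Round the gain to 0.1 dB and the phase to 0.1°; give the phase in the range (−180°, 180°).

At s = jω = j8:
pole (s+8): 8 + j8 → |·| = √(8²+8²) = √128 ≈ 11.314, ∠ = arctan(8/8) ≈ 45.00°
pole (s+40): 40 + j8 → |·| = √(40²+8²) = √1664 ≈ 40.792, ∠ = arctan(8/40) ≈ 11.31°
pole (s+133): 133 + j8 → |·| = √(133²+8²) = √17753 ≈ 133.24, ∠ = arctan(8/133) ≈ 3.44°
|G| = 1000 / 61493 ≈ 0.016262
Gain = 20 log₁₀(0.016262) ≈ -35.78 dB
∠G = 0.00° − 59.75° = -59.75°

At s = jω = j101:
pole (s+8): 8 + j101 → |·| = √(8²+101²) = √10265 ≈ 101.32, ∠ = arctan(101/8) ≈ 85.47°
pole (s+40): 40 + j101 → |·| = √(40²+101²) = √11801 ≈ 108.63, ∠ = arctan(101/40) ≈ 68.39°
pole (s+133): 133 + j101 → |·| = √(133²+101²) = √27890 ≈ 167, ∠ = arctan(101/133) ≈ 37.21°
|G| = 1000 / 1.8381e+06 ≈ 0.00054404
Gain = 20 log₁₀(0.00054404) ≈ -65.29 dB
∠G = 0.00° − 191.07° = -191.07° ≡ 168.93° (principal value)

ω = 8: -35.8 dB, -59.8°; ω = 101: -65.3 dB, 168.9°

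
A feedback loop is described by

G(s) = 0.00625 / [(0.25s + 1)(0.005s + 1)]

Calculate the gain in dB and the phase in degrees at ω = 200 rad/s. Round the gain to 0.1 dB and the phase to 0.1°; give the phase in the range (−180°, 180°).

At ω = 200 rad/s:
pole (1 + j200·0.25) = 1 + j50 → |·| ≈ 50.01, ∠ ≈ 88.85°
pole (1 + j200·0.005) = 1 + j1 → |·| ≈ 1.4142, ∠ ≈ 45.00°
|G| = 0.00625 · 1 / (50.01 · 1.4142) ≈ 8.8372e-05
Gain = 20 log₁₀(8.8372e-05) ≈ -81.07 dB
∠G = (0°) − (88.85° + 45.00°) = -133.85°

-81.1 dB, -133.9°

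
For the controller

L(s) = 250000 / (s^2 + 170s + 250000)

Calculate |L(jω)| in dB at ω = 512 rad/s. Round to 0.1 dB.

At s = jω = j512:
quadratic: (j512)² + 170·j512 + 250000 = -12144 + j87040 → |·| ≈ 87883, ∠ ≈ 97.94°
|L| = 250000 / 87883 ≈ 2.8447
Gain = 20 log₁₀(2.8447) ≈ 9.08 dB

9.1 dB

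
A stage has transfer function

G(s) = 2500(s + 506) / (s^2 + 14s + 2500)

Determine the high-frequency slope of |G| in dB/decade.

-20 dB/decade

Each pole contributes −20 dB/decade at high frequency; each zero contributes +20 dB/decade.
Net: 1 zero(s) − 2 pole(s) → -20 dB/decade.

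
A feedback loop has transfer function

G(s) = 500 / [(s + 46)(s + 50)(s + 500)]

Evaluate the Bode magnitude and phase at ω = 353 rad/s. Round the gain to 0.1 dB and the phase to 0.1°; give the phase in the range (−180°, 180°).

-103.8 dB, 160.3°

At s = jω = j353:
pole (s+46): 46 + j353 → |·| = √(46²+353²) = √126725 ≈ 355.98, ∠ = arctan(353/46) ≈ 82.58°
pole (s+50): 50 + j353 → |·| = √(50²+353²) = √127109 ≈ 356.52, ∠ = arctan(353/50) ≈ 81.94°
pole (s+500): 500 + j353 → |·| = √(500²+353²) = √374609 ≈ 612.05, ∠ = arctan(353/500) ≈ 35.22°
|G| = 500 / 7.7678e+07 ≈ 6.4368e-06
Gain = 20 log₁₀(6.4368e-06) ≈ -103.83 dB
∠G = 0.00° − 199.74° = -199.74° ≡ 160.26° (principal value)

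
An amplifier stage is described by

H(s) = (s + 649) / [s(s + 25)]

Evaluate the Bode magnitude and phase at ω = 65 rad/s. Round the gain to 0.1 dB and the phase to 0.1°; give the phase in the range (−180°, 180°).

-16.8 dB, -153.2°

At s = jω = j65:
zero (s+649): 649 + j65 → |·| = √(649²+65²) = √425426 ≈ 652.25, ∠ = arctan(65/649) ≈ 5.72°
pole (s+25): 25 + j65 → |·| = √(25²+65²) = √4850 ≈ 69.642, ∠ = arctan(65/25) ≈ 68.96°
pole at origin: |s| = 65, ∠ = 90.00° (in denominator)
|H| = 1 · 652.25 / 4526.7 ≈ 0.14409
Gain = 20 log₁₀(0.14409) ≈ -16.83 dB
∠H = 5.72° − 158.96° = -153.24°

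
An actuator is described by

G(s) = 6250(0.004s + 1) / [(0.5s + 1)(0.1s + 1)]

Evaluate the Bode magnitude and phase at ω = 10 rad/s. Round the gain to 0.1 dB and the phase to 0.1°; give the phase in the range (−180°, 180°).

58.8 dB, -121.4°

At ω = 10 rad/s:
zero (1 + j10·0.004) = 1 + j0.04 → |·| ≈ 1.0008, ∠ ≈ 2.29°
pole (1 + j10·0.5) = 1 + j5 → |·| ≈ 5.099, ∠ ≈ 78.69°
pole (1 + j10·0.1) = 1 + j1 → |·| ≈ 1.4142, ∠ ≈ 45.00°
|G| = 6250 · 1.0008 / (5.099 · 1.4142) ≈ 867.42
Gain = 20 log₁₀(867.42) ≈ 58.76 dB
∠G = (2.29°) − (78.69° + 45.00°) = -121.40°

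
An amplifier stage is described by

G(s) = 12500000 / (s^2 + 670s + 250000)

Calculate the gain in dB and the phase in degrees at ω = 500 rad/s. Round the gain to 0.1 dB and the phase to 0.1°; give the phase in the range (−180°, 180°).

31.4 dB, -90.0°

At s = jω = j500:
quadratic: (j500)² + 670·j500 + 250000 = 0 + j335000 → |·| ≈ 3.35e+05, ∠ ≈ 90.00°
|G| = 12500000 / 3.35e+05 ≈ 37.313
Gain = 20 log₁₀(37.313) ≈ 31.44 dB
∠G = 0.00° − 90.00° = -90.00°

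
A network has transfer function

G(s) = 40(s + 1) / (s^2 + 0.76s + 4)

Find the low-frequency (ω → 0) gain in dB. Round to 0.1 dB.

20.0 dB

G(0) = 40·1 / 4 = 10
20 log₁₀(10) ≈ 20.00 dB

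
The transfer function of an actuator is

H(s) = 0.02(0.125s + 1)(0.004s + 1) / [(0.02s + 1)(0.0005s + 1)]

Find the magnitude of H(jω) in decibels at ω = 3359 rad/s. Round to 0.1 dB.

-1.3 dB

At ω = 3359 rad/s:
zero (1 + j3359·0.125) = 1 + j419.875 → |·| ≈ 419.88, ∠ ≈ 89.86°
zero (1 + j3359·0.004) = 1 + j13.436 → |·| ≈ 13.473, ∠ ≈ 85.74°
pole (1 + j3359·0.02) = 1 + j67.18 → |·| ≈ 67.187, ∠ ≈ 89.15°
pole (1 + j3359·0.0005) = 1 + j1.6795 → |·| ≈ 1.9547, ∠ ≈ 59.23°
|H| = 0.02 · 419.88 · 13.473 / (67.187 · 1.9547) ≈ 0.8615
Gain = 20 log₁₀(0.8615) ≈ -1.29 dB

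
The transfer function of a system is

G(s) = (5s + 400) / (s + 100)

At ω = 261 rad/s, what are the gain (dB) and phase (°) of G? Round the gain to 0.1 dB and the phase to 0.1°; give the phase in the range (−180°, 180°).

13.8 dB, 3.9°

Substitute s = j261:
Numerator: 5(j261) + 400 = 400 + j1305
Denominator: (j261) + 100 = 100 + j261
|N| = √(400² + 1305²) ≈ 1364.9, ∠N ≈ 72.96°
|D| = √(100² + 261²) ≈ 279.5, ∠D ≈ 69.04°
|G| = 1364.9 / 279.5 ≈ 4.8834
Gain = 20 log₁₀(4.8834) ≈ 13.77 dB
∠G = 72.96° − 69.04° = 3.92°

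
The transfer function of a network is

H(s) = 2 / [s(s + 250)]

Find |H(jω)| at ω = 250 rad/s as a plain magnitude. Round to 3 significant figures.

2.26e-05

At s = jω = j250:
pole (s+250): 250 + j250 → |·| = √(250²+250²) = √125000 ≈ 353.55, ∠ = arctan(250/250) ≈ 45.00°
pole at origin: |s| = 250, ∠ = 90.00° (in denominator)
|H| = 2 / 88388 ≈ 2.2628e-05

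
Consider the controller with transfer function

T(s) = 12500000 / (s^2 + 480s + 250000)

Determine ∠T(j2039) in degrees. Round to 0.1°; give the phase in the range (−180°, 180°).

-165.9°

At s = jω = j2039:
quadratic: (j2039)² + 480·j2039 + 250000 = -3907521 + j978720 → |·| ≈ 4.0282e+06, ∠ ≈ 165.94°
∠T = 0.00° − 165.94° = -165.94°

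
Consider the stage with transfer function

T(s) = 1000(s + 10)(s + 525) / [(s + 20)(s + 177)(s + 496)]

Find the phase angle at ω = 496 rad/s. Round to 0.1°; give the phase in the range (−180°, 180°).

-70.8°

At s = jω = j496:
zero (s+10): 10 + j496 → |·| = √(10²+496²) = √246116 ≈ 496.1, ∠ = arctan(496/10) ≈ 88.84°
zero (s+525): 525 + j496 → |·| = √(525²+496²) = √521641 ≈ 722.25, ∠ = arctan(496/525) ≈ 43.37°
pole (s+20): 20 + j496 → |·| = √(20²+496²) = √246416 ≈ 496.4, ∠ = arctan(496/20) ≈ 87.69°
pole (s+177): 177 + j496 → |·| = √(177²+496²) = √277345 ≈ 526.64, ∠ = arctan(496/177) ≈ 70.36°
pole (s+496): 496 + j496 → |·| = √(496²+496²) = √492032 ≈ 701.45, ∠ = arctan(496/496) ≈ 45.00°
∠T = 132.21° − 203.05° = -70.84°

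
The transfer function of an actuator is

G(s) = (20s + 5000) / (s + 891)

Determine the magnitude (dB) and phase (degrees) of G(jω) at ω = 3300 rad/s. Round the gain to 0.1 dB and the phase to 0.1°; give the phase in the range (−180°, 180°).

25.7 dB, 10.8°

Substitute s = j3300:
Numerator: 20(j3300) + 5000 = 5000 + j66000
Denominator: (j3300) + 891 = 891 + j3300
|N| = √(5000² + 66000²) ≈ 66189, ∠N ≈ 85.67°
|D| = √(891² + 3300²) ≈ 3418.2, ∠D ≈ 74.89°
|G| = 66189 / 3418.2 ≈ 19.364
Gain = 20 log₁₀(19.364) ≈ 25.74 dB
∠G = 85.67° − 74.89° = 10.78°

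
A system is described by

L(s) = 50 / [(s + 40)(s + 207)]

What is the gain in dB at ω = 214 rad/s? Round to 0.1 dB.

At s = jω = j214:
pole (s+40): 40 + j214 → |·| = √(40²+214²) = √47396 ≈ 217.71, ∠ = arctan(214/40) ≈ 79.41°
pole (s+207): 207 + j214 → |·| = √(207²+214²) = √88645 ≈ 297.73, ∠ = arctan(214/207) ≈ 45.95°
|L| = 50 / 64819 ≈ 0.00077138
Gain = 20 log₁₀(0.00077138) ≈ -62.25 dB

-62.3 dB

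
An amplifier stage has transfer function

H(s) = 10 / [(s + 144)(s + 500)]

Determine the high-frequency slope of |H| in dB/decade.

Each pole contributes −20 dB/decade at high frequency; each zero contributes +20 dB/decade.
Net: 0 zero(s) − 2 pole(s) → -40 dB/decade.

-40 dB/decade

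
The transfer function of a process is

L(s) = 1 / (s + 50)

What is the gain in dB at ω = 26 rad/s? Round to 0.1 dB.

Substitute s = j26:
Numerator: 1 = 1 + j0
Denominator: (j26) + 50 = 50 + j26
|N| = √(1² + 0²) ≈ 1, ∠N ≈ 0.00°
|D| = √(50² + 26²) ≈ 56.356, ∠D ≈ 27.47°
|L| = 1 / 56.356 ≈ 0.017744
Gain = 20 log₁₀(0.017744) ≈ -35.02 dB

-35.0 dB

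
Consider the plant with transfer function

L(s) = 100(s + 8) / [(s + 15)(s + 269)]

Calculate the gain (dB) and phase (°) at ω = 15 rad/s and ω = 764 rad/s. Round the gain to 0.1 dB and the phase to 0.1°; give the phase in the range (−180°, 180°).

At s = jω = j15:
zero (s+8): 8 + j15 → |·| = √(8²+15²) = √289 ≈ 17, ∠ = arctan(15/8) ≈ 61.93°
pole (s+15): 15 + j15 → |·| = √(15²+15²) = √450 ≈ 21.213, ∠ = arctan(15/15) ≈ 45.00°
pole (s+269): 269 + j15 → |·| = √(269²+15²) = √72586 ≈ 269.42, ∠ = arctan(15/269) ≈ 3.19°
|L| = 100 · 17 / 5715.2 ≈ 0.29745
Gain = 20 log₁₀(0.29745) ≈ -10.53 dB
∠L = 61.93° − 48.19° = 13.74°

At s = jω = j764:
zero (s+8): 8 + j764 → |·| = √(8²+764²) = √583760 ≈ 764.04, ∠ = arctan(764/8) ≈ 89.40°
pole (s+15): 15 + j764 → |·| = √(15²+764²) = √583921 ≈ 764.15, ∠ = arctan(764/15) ≈ 88.88°
pole (s+269): 269 + j764 → |·| = √(269²+764²) = √656057 ≈ 809.97, ∠ = arctan(764/269) ≈ 70.60°
|L| = 100 · 764.04 / 6.1894e+05 ≈ 0.12344
Gain = 20 log₁₀(0.12344) ≈ -18.17 dB
∠L = 89.40° − 159.48° = -70.08°

ω = 15: -10.5 dB, 13.7°; ω = 764: -18.2 dB, -70.1°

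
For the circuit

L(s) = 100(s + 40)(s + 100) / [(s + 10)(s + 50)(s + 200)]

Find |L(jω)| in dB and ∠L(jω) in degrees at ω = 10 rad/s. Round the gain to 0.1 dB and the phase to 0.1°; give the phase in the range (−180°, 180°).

9.2 dB, -39.4°

At s = jω = j10:
zero (s+40): 40 + j10 → |·| = √(40²+10²) = √1700 ≈ 41.231, ∠ = arctan(10/40) ≈ 14.04°
zero (s+100): 100 + j10 → |·| = √(100²+10²) = √10100 ≈ 100.5, ∠ = arctan(10/100) ≈ 5.71°
pole (s+10): 10 + j10 → |·| = √(10²+10²) = √200 ≈ 14.142, ∠ = arctan(10/10) ≈ 45.00°
pole (s+50): 50 + j10 → |·| = √(50²+10²) = √2600 ≈ 50.99, ∠ = arctan(10/50) ≈ 11.31°
pole (s+200): 200 + j10 → |·| = √(200²+10²) = √40100 ≈ 200.25, ∠ = arctan(10/200) ≈ 2.86°
|L| = 100 · 4143.7 / 1.444e+05 ≈ 2.8696
Gain = 20 log₁₀(2.8696) ≈ 9.16 dB
∠L = 19.75° − 59.17° = -39.42°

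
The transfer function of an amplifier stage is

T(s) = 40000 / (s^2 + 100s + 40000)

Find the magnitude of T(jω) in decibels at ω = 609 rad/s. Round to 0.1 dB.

-18.5 dB

At s = jω = j609:
quadratic: (j609)² + 100·j609 + 40000 = -330881 + j60900 → |·| ≈ 3.3644e+05, ∠ ≈ 169.57°
|T| = 40000 / 3.3644e+05 ≈ 0.11889
Gain = 20 log₁₀(0.11889) ≈ -18.50 dB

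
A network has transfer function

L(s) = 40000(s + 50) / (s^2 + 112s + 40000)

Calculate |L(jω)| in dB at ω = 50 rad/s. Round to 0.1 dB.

37.5 dB

At s = jω = j50:
zero (s+50): 50 + j50 → |·| = √(50²+50²) = √5000 ≈ 70.711, ∠ = arctan(50/50) ≈ 45.00°
quadratic: (j50)² + 112·j50 + 40000 = 37500 + j5600 → |·| ≈ 37916, ∠ ≈ 8.49°
|L| = 40000 · 70.711 / 37916 ≈ 74.598
Gain = 20 log₁₀(74.598) ≈ 37.45 dB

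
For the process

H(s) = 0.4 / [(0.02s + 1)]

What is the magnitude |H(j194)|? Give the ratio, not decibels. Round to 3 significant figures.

0.0998

At ω = 194 rad/s:
pole (1 + j194·0.02) = 1 + j3.88 → |·| ≈ 4.0068, ∠ ≈ 75.55°
|H| = 0.4 · 1 / (4.0068) ≈ 0.09983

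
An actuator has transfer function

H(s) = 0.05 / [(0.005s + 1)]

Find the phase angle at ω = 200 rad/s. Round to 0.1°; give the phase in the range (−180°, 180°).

At ω = 200 rad/s:
pole (1 + j200·0.005) = 1 + j1 → |·| ≈ 1.4142, ∠ ≈ 45.00°
∠H = (0°) − (45.00°) = -45.00°

-45.0°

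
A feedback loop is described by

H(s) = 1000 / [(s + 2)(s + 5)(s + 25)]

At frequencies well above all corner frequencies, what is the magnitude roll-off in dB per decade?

Each pole contributes −20 dB/decade at high frequency; each zero contributes +20 dB/decade.
Net: 0 zero(s) − 3 pole(s) → -60 dB/decade.

-60 dB/decade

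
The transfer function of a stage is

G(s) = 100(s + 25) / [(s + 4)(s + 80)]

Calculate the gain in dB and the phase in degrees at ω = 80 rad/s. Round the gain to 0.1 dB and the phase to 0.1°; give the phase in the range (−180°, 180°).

-0.7 dB, -59.5°

At s = jω = j80:
zero (s+25): 25 + j80 → |·| = √(25²+80²) = √7025 ≈ 83.815, ∠ = arctan(80/25) ≈ 72.65°
pole (s+4): 4 + j80 → |·| = √(4²+80²) = √6416 ≈ 80.1, ∠ = arctan(80/4) ≈ 87.14°
pole (s+80): 80 + j80 → |·| = √(80²+80²) = √12800 ≈ 113.14, ∠ = arctan(80/80) ≈ 45.00°
|G| = 100 · 83.815 / 9062.5 ≈ 0.92486
Gain = 20 log₁₀(0.92486) ≈ -0.68 dB
∠G = 72.65° − 132.14° = -59.49°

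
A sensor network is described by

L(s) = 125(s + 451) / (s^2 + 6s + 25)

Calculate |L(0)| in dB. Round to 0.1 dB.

67.1 dB

L(0) = 125·451 / 25 = 2255
20 log₁₀(2255) ≈ 67.06 dB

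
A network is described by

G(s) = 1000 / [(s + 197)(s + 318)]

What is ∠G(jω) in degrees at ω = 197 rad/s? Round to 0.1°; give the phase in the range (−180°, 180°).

-76.8°

At s = jω = j197:
pole (s+197): 197 + j197 → |·| = √(197²+197²) = √77618 ≈ 278.6, ∠ = arctan(197/197) ≈ 45.00°
pole (s+318): 318 + j197 → |·| = √(318²+197²) = √139933 ≈ 374.08, ∠ = arctan(197/318) ≈ 31.78°
∠G = 0.00° − 76.78° = -76.78°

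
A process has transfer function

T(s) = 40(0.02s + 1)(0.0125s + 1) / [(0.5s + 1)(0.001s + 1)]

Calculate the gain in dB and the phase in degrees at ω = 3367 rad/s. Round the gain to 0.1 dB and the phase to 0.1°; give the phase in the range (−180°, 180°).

25.7 dB, 14.4°

At ω = 3367 rad/s:
zero (1 + j3367·0.02) = 1 + j67.34 → |·| ≈ 67.347, ∠ ≈ 89.15°
zero (1 + j3367·0.0125) = 1 + j42.0875 → |·| ≈ 42.099, ∠ ≈ 88.64°
pole (1 + j3367·0.5) = 1 + j1683.5 → |·| ≈ 1683.5, ∠ ≈ 89.97°
pole (1 + j3367·0.001) = 1 + j3.367 → |·| ≈ 3.5124, ∠ ≈ 73.46°
|T| = 40 · 67.347 · 42.099 / (1683.5 · 3.5124) ≈ 19.179
Gain = 20 log₁₀(19.179) ≈ 25.66 dB
∠T = (89.15° + 88.64°) − (89.97° + 73.46°) = 14.36°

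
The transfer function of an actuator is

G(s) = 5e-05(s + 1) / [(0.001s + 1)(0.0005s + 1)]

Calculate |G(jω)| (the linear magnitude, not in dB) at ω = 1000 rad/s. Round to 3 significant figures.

At ω = 1000 rad/s:
zero (1 + j1000·1) = 1 + j1000 → |·| ≈ 1000, ∠ ≈ 89.94°
pole (1 + j1000·0.001) = 1 + j1 → |·| ≈ 1.4142, ∠ ≈ 45.00°
pole (1 + j1000·0.0005) = 1 + j0.5 → |·| ≈ 1.118, ∠ ≈ 26.57°
|G| = 5e-05 · 1000 / (1.4142 · 1.118) ≈ 0.031624

0.0316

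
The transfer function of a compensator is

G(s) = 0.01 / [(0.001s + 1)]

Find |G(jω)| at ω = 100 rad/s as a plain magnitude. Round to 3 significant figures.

0.00995

At ω = 100 rad/s:
pole (1 + j100·0.001) = 1 + j0.1 → |·| ≈ 1.005, ∠ ≈ 5.71°
|G| = 0.01 · 1 / (1.005) ≈ 0.0099502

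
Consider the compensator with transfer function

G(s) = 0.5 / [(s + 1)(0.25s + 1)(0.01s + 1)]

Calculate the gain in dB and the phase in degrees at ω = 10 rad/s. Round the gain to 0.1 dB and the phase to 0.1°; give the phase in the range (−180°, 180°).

At ω = 10 rad/s:
pole (1 + j10·1) = 1 + j10 → |·| ≈ 10.05, ∠ ≈ 84.29°
pole (1 + j10·0.25) = 1 + j2.5 → |·| ≈ 2.6926, ∠ ≈ 68.20°
pole (1 + j10·0.01) = 1 + j0.1 → |·| ≈ 1.005, ∠ ≈ 5.71°
|G| = 0.5 · 1 / (10.05 · 2.6926 · 1.005) ≈ 0.018385
Gain = 20 log₁₀(0.018385) ≈ -34.71 dB
∠G = (0°) − (84.29° + 68.20° + 5.71°) = -158.20°

-34.7 dB, -158.2°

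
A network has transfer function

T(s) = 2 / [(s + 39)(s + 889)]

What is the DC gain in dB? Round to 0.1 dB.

T(0) = 2 / (39·889) ≈ 5.7685e-05
20 log₁₀(5.7685e-05) ≈ -84.78 dB

-84.8 dB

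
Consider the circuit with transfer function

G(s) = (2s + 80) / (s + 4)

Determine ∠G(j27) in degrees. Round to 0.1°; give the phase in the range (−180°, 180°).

-47.6°

Substitute s = j27:
Numerator: 2(j27) + 80 = 80 + j54
Denominator: (j27) + 4 = 4 + j27
|N| = √(80² + 54²) ≈ 96.519, ∠N ≈ 34.02°
|D| = √(4² + 27²) ≈ 27.295, ∠D ≈ 81.57°
∠G = 34.02° − 81.57° = -47.55°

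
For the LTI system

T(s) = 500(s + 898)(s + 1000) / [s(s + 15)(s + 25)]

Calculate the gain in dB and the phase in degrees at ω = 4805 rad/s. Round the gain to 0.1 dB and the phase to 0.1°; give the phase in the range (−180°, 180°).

-19.3 dB, -111.9°

At s = jω = j4805:
zero (s+898): 898 + j4805 → |·| = √(898²+4805²) = √23894429 ≈ 4888.2, ∠ = arctan(4805/898) ≈ 79.41°
zero (s+1000): 1000 + j4805 → |·| = √(1000²+4805²) = √24088025 ≈ 4908, ∠ = arctan(4805/1000) ≈ 78.24°
pole (s+15): 15 + j4805 → |·| = √(15²+4805²) = √23088250 ≈ 4805, ∠ = arctan(4805/15) ≈ 89.82°
pole (s+25): 25 + j4805 → |·| = √(25²+4805²) = √23088650 ≈ 4805.1, ∠ = arctan(4805/25) ≈ 89.70°
pole at origin: |s| = 4805, ∠ = 90.00° (in denominator)
|T| = 500 · 2.3991e+07 / 1.1094e+11 ≈ 0.10813
Gain = 20 log₁₀(0.10813) ≈ -19.32 dB
∠T = 157.65° − 269.52° = -111.87°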